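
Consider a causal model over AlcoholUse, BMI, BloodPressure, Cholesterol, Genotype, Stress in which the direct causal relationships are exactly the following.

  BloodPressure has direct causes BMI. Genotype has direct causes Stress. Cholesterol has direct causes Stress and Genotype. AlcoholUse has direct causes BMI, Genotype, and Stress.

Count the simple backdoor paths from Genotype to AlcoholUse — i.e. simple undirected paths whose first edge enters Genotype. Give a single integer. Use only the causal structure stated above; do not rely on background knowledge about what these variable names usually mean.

1

A backdoor path from Genotype to AlcoholUse is any simple undirected path whose first edge points into Genotype (i.e. leaves Genotype via a parent).
Parents of Genotype: {Stress}.
Enumerating:
  P1: Genotype <- Stress -> AlcoholUse
That exhausts the simple backdoor paths. Count: 1.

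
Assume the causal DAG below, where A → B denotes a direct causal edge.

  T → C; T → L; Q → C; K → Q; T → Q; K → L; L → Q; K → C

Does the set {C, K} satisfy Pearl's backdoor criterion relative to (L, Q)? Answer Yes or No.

Backdoor paths from L to Q (paths whose first edge points into L):
  P1: L <- T -> Q
  P2: L <- T -> C <- K -> Q
  P3: L <- T -> C <- Q
  P4: L <- K -> Q
  P5: L <- K -> C <- T -> Q
  P6: L <- K -> C <- Q
Condition 1 (no descendant of L in the set): FAILS — C is a descendant of L.
Condition 2 (every backdoor path blocked by {C, K}):
  P1: open — no interior node is in the conditioning set.
  P2: blocked at fork node K ∈ conditioning set.
  P3: open — collider(s) C are conditioned on (or have a conditioned descendant) and no non-collider on the path is in the set.
  P4: blocked at fork node K ∈ conditioning set.
  P5: blocked at fork node K ∈ conditioning set.
  P6: blocked at fork node K ∈ conditioning set.
{C, K} does not satisfy the backdoor criterion.

No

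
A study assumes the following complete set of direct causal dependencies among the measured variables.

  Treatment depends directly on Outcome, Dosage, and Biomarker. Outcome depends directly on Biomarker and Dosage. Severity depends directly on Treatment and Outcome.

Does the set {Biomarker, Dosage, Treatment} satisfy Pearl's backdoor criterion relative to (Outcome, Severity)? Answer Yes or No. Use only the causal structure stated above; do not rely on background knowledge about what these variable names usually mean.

Backdoor paths from Outcome to Severity (paths whose first edge points into Outcome):
  P1: Outcome <- Dosage -> Treatment -> Severity
  P2: Outcome <- Biomarker -> Treatment -> Severity
Condition 1 (no descendant of Outcome in the set): FAILS — Treatment is a descendant of Outcome.
Condition 2 (every backdoor path blocked by {Biomarker, Dosage, Treatment}):
  P1: blocked at fork node Dosage ∈ conditioning set.
  P2: blocked at fork node Biomarker ∈ conditioning set.
{Biomarker, Dosage, Treatment} does not satisfy the backdoor criterion.

No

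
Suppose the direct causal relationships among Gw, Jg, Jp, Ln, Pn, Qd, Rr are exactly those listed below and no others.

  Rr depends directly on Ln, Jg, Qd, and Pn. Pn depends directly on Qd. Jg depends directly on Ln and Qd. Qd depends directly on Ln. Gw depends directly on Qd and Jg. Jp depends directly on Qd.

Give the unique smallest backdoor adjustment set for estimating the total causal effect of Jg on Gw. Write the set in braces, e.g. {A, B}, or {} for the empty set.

{Qd}

Variables eligible for adjustment (non-descendants of Jg, excluding Jg and Gw): {Jp, Ln, Pn, Qd}.
Backdoor paths from Jg to Gw:
  P1: Jg <- Ln -> Qd -> Gw
  P2: Jg <- Ln -> Rr <- Qd -> Gw
  P3: Jg <- Ln -> Rr <- Pn <- Qd -> Gw
  P4: Jg <- Qd -> Gw
The empty set is not sufficient: P1 (Jg <- Ln -> Qd -> Gw) has no collider blocking it and no conditioned non-collider, so it is open.
Try {Qd}:
  P1: blocked at chain node Qd ∈ conditioning set.
  P2: blocked at collider Rr (neither it nor any descendant is in the conditioning set).
  P3: blocked at collider Rr (neither it nor any descendant is in the conditioning set).
  P4: blocked at fork node Qd ∈ conditioning set.
{Qd} contains no descendant of Jg and blocks every backdoor path.
No other singleton works — e.g. {Ln} leaves P4 open — so {Qd} is the unique smallest valid adjustment set.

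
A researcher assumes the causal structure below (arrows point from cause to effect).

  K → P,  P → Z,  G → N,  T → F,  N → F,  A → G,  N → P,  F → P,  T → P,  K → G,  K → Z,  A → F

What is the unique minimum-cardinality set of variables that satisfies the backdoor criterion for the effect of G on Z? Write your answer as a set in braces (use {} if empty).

{A, K}

Variables eligible for adjustment (non-descendants of G, excluding G and Z): {A, K, T}.
Backdoor paths from G to Z:
  P1: G <- A -> F <- T -> P <- K -> Z
  P2: G <- A -> F <- T -> P -> Z
  P3: G <- A -> F <- N -> P <- K -> Z
  P4: G <- A -> F <- N -> P -> Z
  P5: G <- A -> F -> P <- K -> Z
  P6: G <- A -> F -> P -> Z
  P7: G <- K -> P -> Z
  P8: G <- K -> Z
The empty set is not sufficient: P6 (G <- A -> F -> P -> Z) has no collider blocking it and no conditioned non-collider, so it is open.
Try {A, K}:
  P1: blocked at fork node A ∈ conditioning set.
  P2: blocked at fork node A ∈ conditioning set.
  P3: blocked at fork node A ∈ conditioning set.
  P4: blocked at fork node A ∈ conditioning set.
  P5: blocked at fork node A ∈ conditioning set.
  P6: blocked at fork node A ∈ conditioning set.
  P7: blocked at fork node K ∈ conditioning set.
  P8: blocked at fork node K ∈ conditioning set.
{A, K} contains no descendant of G and blocks every backdoor path.
Every element of {A, K} is needed (dropping A leaves P6 open; dropping K leaves P7 open), so no proper subset is valid.
Among all size-2 subsets of the eligible variables, only {A, K} blocks every backdoor path, so it is the unique smallest valid adjustment set.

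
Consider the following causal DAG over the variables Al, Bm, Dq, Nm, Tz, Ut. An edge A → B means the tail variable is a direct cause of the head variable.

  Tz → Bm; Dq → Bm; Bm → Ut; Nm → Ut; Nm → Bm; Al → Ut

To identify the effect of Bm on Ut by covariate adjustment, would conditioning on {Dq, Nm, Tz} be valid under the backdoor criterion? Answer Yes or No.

Backdoor paths from Bm to Ut (paths whose first edge points into Bm):
  P1: Bm <- Nm -> Ut
Condition 1 (no descendant of Bm in the set): holds — descendants of Bm are {Ut}; none are in {Dq, Nm, Tz}.
Condition 2 (every backdoor path blocked by {Dq, Nm, Tz}):
  P1: blocked at fork node Nm ∈ conditioning set.
{Dq, Nm, Tz} satisfies the backdoor criterion.

Yes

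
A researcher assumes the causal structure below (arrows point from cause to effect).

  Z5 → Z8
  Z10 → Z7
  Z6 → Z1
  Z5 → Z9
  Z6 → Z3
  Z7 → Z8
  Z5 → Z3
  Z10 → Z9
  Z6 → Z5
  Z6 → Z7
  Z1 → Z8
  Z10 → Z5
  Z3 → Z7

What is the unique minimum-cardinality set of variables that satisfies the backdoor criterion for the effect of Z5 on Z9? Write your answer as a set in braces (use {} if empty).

{Z10}

Variables eligible for adjustment (non-descendants of Z5, excluding Z5 and Z9): {Z1, Z10, Z6}.
Backdoor paths from Z5 to Z9:
  P1: Z5 <- Z6 -> Z1 -> Z8 <- Z7 <- Z10 -> Z9
  P2: Z5 <- Z6 -> Z3 -> Z7 <- Z10 -> Z9
  P3: Z5 <- Z6 -> Z7 <- Z10 -> Z9
  P4: Z5 <- Z10 -> Z9
The empty set is not sufficient: P4 (Z5 <- Z10 -> Z9) has no collider blocking it and no conditioned non-collider, so it is open.
Try {Z10}:
  P1: blocked at collider Z8 (neither it nor any descendant is in the conditioning set).
  P2: blocked at collider Z7 (neither it nor any descendant is in the conditioning set).
  P3: blocked at collider Z7 (neither it nor any descendant is in the conditioning set).
  P4: blocked at fork node Z10 ∈ conditioning set.
{Z10} contains no descendant of Z5 and blocks every backdoor path.
No other singleton works — e.g. {Z6} leaves P4 open — so {Z10} is the unique smallest valid adjustment set.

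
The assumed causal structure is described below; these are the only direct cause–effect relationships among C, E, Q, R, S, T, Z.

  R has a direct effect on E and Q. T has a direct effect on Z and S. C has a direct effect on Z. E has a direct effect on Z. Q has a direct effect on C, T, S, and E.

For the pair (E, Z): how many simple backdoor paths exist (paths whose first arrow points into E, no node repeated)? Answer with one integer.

A backdoor path from E to Z is any simple undirected path whose first edge points into E (i.e. leaves E via a parent).
Parents of E: {Q, R}.
Enumerating:
  P1: E <- R -> Q -> T -> Z
  P2: E <- R -> Q -> C -> Z
  P3: E <- R -> Q -> S <- T -> Z
  P4: E <- Q -> T -> Z
  P5: E <- Q -> C -> Z
  P6: E <- Q -> S <- T -> Z
That exhausts the simple backdoor paths. Count: 6.

6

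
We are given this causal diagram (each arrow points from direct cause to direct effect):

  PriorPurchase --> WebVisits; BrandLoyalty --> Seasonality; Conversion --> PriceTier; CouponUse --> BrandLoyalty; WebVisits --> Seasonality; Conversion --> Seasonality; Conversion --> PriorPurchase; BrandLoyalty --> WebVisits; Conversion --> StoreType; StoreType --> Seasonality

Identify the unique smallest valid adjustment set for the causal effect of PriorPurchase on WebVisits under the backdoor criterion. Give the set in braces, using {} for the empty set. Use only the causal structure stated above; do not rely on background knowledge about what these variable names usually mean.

{}

Variables eligible for adjustment (non-descendants of PriorPurchase, excluding PriorPurchase and WebVisits): {BrandLoyalty, Conversion, CouponUse, PriceTier, StoreType}.
Backdoor paths from PriorPurchase to WebVisits:
  P1: PriorPurchase <- Conversion -> StoreType -> Seasonality <- BrandLoyalty -> WebVisits
  P2: PriorPurchase <- Conversion -> StoreType -> Seasonality <- WebVisits
  P3: PriorPurchase <- Conversion -> Seasonality <- BrandLoyalty -> WebVisits
  P4: PriorPurchase <- Conversion -> Seasonality <- WebVisits
Each backdoor path contains an unconditioned collider, so every path is already blocked with the empty conditioning set:
  P1: blocked at collider Seasonality (neither it nor any descendant is in the conditioning set).
  P2: blocked at collider Seasonality (neither it nor any descendant is in the conditioning set).
  P3: blocked at collider Seasonality (neither it nor any descendant is in the conditioning set).
  P4: blocked at collider Seasonality (neither it nor any descendant is in the conditioning set).
The empty set is therefore the unique smallest valid set.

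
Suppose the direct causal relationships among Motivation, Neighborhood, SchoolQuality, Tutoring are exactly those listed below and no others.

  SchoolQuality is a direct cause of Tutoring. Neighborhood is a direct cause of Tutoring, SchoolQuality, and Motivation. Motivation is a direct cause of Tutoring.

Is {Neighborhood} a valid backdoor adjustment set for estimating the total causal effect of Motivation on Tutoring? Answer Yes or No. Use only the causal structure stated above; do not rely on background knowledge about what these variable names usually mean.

Backdoor paths from Motivation to Tutoring (paths whose first edge points into Motivation):
  P1: Motivation <- Neighborhood -> SchoolQuality -> Tutoring
  P2: Motivation <- Neighborhood -> Tutoring
Condition 1 (no descendant of Motivation in the set): holds — descendants of Motivation are {Tutoring}; none are in {Neighborhood}.
Condition 2 (every backdoor path blocked by {Neighborhood}):
  P1: blocked at fork node Neighborhood ∈ conditioning set.
  P2: blocked at fork node Neighborhood ∈ conditioning set.
{Neighborhood} satisfies the backdoor criterion.

Yes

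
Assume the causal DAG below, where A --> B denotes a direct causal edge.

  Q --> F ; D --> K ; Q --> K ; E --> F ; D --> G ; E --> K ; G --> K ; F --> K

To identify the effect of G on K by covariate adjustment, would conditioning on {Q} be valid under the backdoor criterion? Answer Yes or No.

Backdoor paths from G to K (paths whose first edge points into G):
  P1: G <- D -> K
Condition 1 (no descendant of G in the set): holds — descendants of G are {K}; none are in {Q}.
Condition 2 (every backdoor path blocked by {Q}):
  P1: open — no interior node is in the conditioning set.
{Q} does not satisfy the backdoor criterion.

No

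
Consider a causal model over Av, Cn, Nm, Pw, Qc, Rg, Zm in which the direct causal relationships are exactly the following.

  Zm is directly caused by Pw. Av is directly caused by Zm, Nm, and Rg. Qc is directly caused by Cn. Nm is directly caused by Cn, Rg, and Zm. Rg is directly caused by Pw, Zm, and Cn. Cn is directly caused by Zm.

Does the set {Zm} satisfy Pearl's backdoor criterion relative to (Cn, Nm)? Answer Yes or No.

Yes

Backdoor paths from Cn to Nm (paths whose first edge points into Cn):
  P1: Cn <- Zm <- Pw -> Rg -> Nm
  P2: Cn <- Zm <- Pw -> Rg -> Av <- Nm
  P3: Cn <- Zm -> Rg -> Nm
  P4: Cn <- Zm -> Rg -> Av <- Nm
  P5: Cn <- Zm -> Nm
  P6: Cn <- Zm -> Av <- Rg -> Nm
  P7: Cn <- Zm -> Av <- Nm
Condition 1 (no descendant of Cn in the set): holds — descendants of Cn are {Av, Nm, Qc, Rg}; none are in {Zm}.
Condition 2 (every backdoor path blocked by {Zm}):
  P1: blocked at chain node Zm ∈ conditioning set.
  P2: blocked at chain node Zm ∈ conditioning set.
  P3: blocked at fork node Zm ∈ conditioning set.
  P4: blocked at fork node Zm ∈ conditioning set.
  P5: blocked at fork node Zm ∈ conditioning set.
  P6: blocked at fork node Zm ∈ conditioning set.
  P7: blocked at fork node Zm ∈ conditioning set.
{Zm} satisfies the backdoor criterion.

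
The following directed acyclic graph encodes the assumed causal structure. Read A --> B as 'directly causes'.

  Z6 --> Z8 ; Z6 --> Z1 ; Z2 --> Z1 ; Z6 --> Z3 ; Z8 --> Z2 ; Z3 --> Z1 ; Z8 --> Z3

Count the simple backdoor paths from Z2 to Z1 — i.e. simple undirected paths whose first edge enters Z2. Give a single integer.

A backdoor path from Z2 to Z1 is any simple undirected path whose first edge points into Z2 (i.e. leaves Z2 via a parent).
Parents of Z2: {Z8}.
Enumerating:
  P1: Z2 <- Z8 <- Z6 -> Z3 -> Z1
  P2: Z2 <- Z8 <- Z6 -> Z1
  P3: Z2 <- Z8 -> Z3 <- Z6 -> Z1
  P4: Z2 <- Z8 -> Z3 -> Z1
That exhausts the simple backdoor paths. Count: 4.

4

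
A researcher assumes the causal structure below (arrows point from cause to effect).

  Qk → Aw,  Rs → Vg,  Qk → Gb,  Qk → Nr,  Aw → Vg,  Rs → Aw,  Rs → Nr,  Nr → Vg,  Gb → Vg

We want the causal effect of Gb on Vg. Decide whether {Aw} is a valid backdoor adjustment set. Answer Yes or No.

No

Backdoor paths from Gb to Vg (paths whose first edge points into Gb):
  P1: Gb <- Qk -> Nr <- Rs -> Aw -> Vg
  P2: Gb <- Qk -> Nr <- Rs -> Vg
  P3: Gb <- Qk -> Nr -> Vg
  P4: Gb <- Qk -> Aw <- Rs -> Nr -> Vg
  P5: Gb <- Qk -> Aw <- Rs -> Vg
  P6: Gb <- Qk -> Aw -> Vg
Condition 1 (no descendant of Gb in the set): holds — descendants of Gb are {Vg}; none are in {Aw}.
Condition 2 (every backdoor path blocked by {Aw}):
  P1: blocked at collider Nr (neither it nor any descendant is in the conditioning set).
  P2: blocked at collider Nr (neither it nor any descendant is in the conditioning set).
  P3: open — no interior node is in the conditioning set.
  P4: open — collider(s) Aw are conditioned on (or have a conditioned descendant) and no non-collider on the path is in the set.
  P5: open — collider(s) Aw are conditioned on (or have a conditioned descendant) and no non-collider on the path is in the set.
  P6: blocked at chain node Aw ∈ conditioning set.
{Aw} does not satisfy the backdoor criterion.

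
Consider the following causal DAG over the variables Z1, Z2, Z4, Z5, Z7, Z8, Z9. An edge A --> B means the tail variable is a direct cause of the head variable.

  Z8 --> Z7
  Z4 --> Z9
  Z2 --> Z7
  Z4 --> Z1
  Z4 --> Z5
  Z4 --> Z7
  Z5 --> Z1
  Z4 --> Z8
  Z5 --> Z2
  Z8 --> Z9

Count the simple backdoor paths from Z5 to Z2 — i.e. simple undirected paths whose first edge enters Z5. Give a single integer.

3

A backdoor path from Z5 to Z2 is any simple undirected path whose first edge points into Z5 (i.e. leaves Z5 via a parent).
Parents of Z5: {Z4}.
Enumerating:
  P1: Z5 <- Z4 -> Z8 -> Z7 <- Z2
  P2: Z5 <- Z4 -> Z7 <- Z2
  P3: Z5 <- Z4 -> Z9 <- Z8 -> Z7 <- Z2
That exhausts the simple backdoor paths. Count: 3.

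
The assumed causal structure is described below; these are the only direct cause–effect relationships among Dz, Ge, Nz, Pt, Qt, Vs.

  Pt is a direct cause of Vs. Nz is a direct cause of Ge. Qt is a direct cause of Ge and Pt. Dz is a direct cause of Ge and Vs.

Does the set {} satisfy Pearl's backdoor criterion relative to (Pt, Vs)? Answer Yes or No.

Backdoor paths from Pt to Vs (paths whose first edge points into Pt):
  P1: Pt <- Qt -> Ge <- Dz -> Vs
Condition 1 (no descendant of Pt in the set): holds — descendants of Pt are {Vs}; none are in {}.
Condition 2 (every backdoor path blocked by {}):
  P1: blocked at collider Ge (neither it nor any descendant is in the conditioning set).
{} satisfies the backdoor criterion.

Yes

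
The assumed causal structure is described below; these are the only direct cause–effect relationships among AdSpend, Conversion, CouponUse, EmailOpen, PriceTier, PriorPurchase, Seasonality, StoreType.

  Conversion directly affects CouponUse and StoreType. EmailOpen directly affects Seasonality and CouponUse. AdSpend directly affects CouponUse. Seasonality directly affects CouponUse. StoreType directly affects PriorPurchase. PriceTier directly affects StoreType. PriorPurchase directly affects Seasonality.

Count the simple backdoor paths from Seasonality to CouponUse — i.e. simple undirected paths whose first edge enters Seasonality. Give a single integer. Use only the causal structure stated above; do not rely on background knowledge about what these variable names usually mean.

A backdoor path from Seasonality to CouponUse is any simple undirected path whose first edge points into Seasonality (i.e. leaves Seasonality via a parent).
Parents of Seasonality: {EmailOpen, PriorPurchase}.
Enumerating:
  P1: Seasonality <- PriorPurchase <- StoreType <- Conversion -> CouponUse
  P2: Seasonality <- EmailOpen -> CouponUse
That exhausts the simple backdoor paths. Count: 2.

2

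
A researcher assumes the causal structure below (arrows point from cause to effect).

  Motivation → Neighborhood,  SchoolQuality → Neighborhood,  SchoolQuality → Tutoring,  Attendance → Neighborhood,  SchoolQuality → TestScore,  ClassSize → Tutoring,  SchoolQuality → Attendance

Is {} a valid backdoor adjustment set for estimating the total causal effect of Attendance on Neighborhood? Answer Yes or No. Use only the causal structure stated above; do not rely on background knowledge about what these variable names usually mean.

Backdoor paths from Attendance to Neighborhood (paths whose first edge points into Attendance):
  P1: Attendance <- SchoolQuality -> Neighborhood
Condition 1 (no descendant of Attendance in the set): holds — descendants of Attendance are {Neighborhood}; none are in {}.
Condition 2 (every backdoor path blocked by {}):
  P1: open — no interior node is in the conditioning set.
{} does not satisfy the backdoor criterion.

No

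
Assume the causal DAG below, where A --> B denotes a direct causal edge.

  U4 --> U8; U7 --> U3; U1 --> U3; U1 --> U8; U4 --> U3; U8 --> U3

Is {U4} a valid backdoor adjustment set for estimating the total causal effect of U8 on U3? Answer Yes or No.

No

Backdoor paths from U8 to U3 (paths whose first edge points into U8):
  P1: U8 <- U4 -> U3
  P2: U8 <- U1 -> U3
Condition 1 (no descendant of U8 in the set): holds — descendants of U8 are {U3}; none are in {U4}.
Condition 2 (every backdoor path blocked by {U4}):
  P1: blocked at fork node U4 ∈ conditioning set.
  P2: open — no interior node is in the conditioning set.
{U4} does not satisfy the backdoor criterion.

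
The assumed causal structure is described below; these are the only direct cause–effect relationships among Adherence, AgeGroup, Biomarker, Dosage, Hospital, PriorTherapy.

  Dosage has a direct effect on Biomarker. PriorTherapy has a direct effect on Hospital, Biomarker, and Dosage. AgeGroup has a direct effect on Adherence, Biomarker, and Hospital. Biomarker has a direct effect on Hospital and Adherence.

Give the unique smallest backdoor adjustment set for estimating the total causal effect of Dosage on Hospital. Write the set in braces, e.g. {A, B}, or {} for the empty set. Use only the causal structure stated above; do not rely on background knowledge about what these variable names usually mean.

{PriorTherapy}

Variables eligible for adjustment (non-descendants of Dosage, excluding Dosage and Hospital): {AgeGroup, PriorTherapy}.
Backdoor paths from Dosage to Hospital:
  P1: Dosage <- PriorTherapy -> Biomarker <- AgeGroup -> Hospital
  P2: Dosage <- PriorTherapy -> Biomarker -> Hospital
  P3: Dosage <- PriorTherapy -> Biomarker -> Adherence <- AgeGroup -> Hospital
  P4: Dosage <- PriorTherapy -> Hospital
The empty set is not sufficient: P2 (Dosage <- PriorTherapy -> Biomarker -> Hospital) has no collider blocking it and no conditioned non-collider, so it is open.
Try {PriorTherapy}:
  P1: blocked at fork node PriorTherapy ∈ conditioning set.
  P2: blocked at fork node PriorTherapy ∈ conditioning set.
  P3: blocked at fork node PriorTherapy ∈ conditioning set.
  P4: blocked at fork node PriorTherapy ∈ conditioning set.
{PriorTherapy} contains no descendant of Dosage and blocks every backdoor path.
No other singleton works — e.g. {AgeGroup} leaves P2 open — so {PriorTherapy} is the unique smallest valid adjustment set.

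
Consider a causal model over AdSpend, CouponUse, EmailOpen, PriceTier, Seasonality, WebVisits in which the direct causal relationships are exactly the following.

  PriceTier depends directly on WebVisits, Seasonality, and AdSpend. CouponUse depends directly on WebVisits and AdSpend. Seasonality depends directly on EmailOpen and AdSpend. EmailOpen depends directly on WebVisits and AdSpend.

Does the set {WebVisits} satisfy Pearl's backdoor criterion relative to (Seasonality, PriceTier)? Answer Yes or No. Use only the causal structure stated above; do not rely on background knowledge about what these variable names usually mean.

No

Backdoor paths from Seasonality to PriceTier (paths whose first edge points into Seasonality):
  P1: Seasonality <- AdSpend -> EmailOpen <- WebVisits -> PriceTier
  P2: Seasonality <- AdSpend -> PriceTier
  P3: Seasonality <- AdSpend -> CouponUse <- WebVisits -> PriceTier
  P4: Seasonality <- EmailOpen <- AdSpend -> PriceTier
  P5: Seasonality <- EmailOpen <- AdSpend -> CouponUse <- WebVisits -> PriceTier
  P6: Seasonality <- EmailOpen <- WebVisits -> PriceTier
  P7: Seasonality <- EmailOpen <- WebVisits -> CouponUse <- AdSpend -> PriceTier
Condition 1 (no descendant of Seasonality in the set): holds — descendants of Seasonality are {PriceTier}; none are in {WebVisits}.
Condition 2 (every backdoor path blocked by {WebVisits}):
  P1: blocked at collider EmailOpen (neither it nor any descendant is in the conditioning set).
  P2: open — no interior node is in the conditioning set.
  P3: blocked at collider CouponUse (neither it nor any descendant is in the conditioning set).
  P4: open — no interior node is in the conditioning set.
  P5: blocked at collider CouponUse (neither it nor any descendant is in the conditioning set).
  P6: blocked at fork node WebVisits ∈ conditioning set.
  P7: blocked at fork node WebVisits ∈ conditioning set.
{WebVisits} does not satisfy the backdoor criterion.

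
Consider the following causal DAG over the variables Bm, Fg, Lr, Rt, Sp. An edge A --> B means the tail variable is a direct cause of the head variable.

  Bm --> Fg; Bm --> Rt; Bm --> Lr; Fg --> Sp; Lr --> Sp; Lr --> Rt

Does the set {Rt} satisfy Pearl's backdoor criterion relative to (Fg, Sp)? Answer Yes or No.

No

Backdoor paths from Fg to Sp (paths whose first edge points into Fg):
  P1: Fg <- Bm -> Lr -> Sp
  P2: Fg <- Bm -> Rt <- Lr -> Sp
Condition 1 (no descendant of Fg in the set): holds — descendants of Fg are {Sp}; none are in {Rt}.
Condition 2 (every backdoor path blocked by {Rt}):
  P1: open — no interior node is in the conditioning set.
  P2: open — collider(s) Rt are conditioned on (or have a conditioned descendant) and no non-collider on the path is in the set.
{Rt} does not satisfy the backdoor criterion.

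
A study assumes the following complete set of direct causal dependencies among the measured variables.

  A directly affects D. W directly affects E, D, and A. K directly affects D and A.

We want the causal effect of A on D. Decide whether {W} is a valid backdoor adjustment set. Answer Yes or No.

No

Backdoor paths from A to D (paths whose first edge points into A):
  P1: A <- W -> D
  P2: A <- K -> D
Condition 1 (no descendant of A in the set): holds — descendants of A are {D}; none are in {W}.
Condition 2 (every backdoor path blocked by {W}):
  P1: blocked at fork node W ∈ conditioning set.
  P2: open — no interior node is in the conditioning set.
{W} does not satisfy the backdoor criterion.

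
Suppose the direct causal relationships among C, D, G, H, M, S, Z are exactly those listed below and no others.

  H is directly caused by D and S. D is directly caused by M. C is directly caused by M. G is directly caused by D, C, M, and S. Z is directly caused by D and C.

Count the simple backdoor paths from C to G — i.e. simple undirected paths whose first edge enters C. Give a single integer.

3

A backdoor path from C to G is any simple undirected path whose first edge points into C (i.e. leaves C via a parent).
Parents of C: {M}.
Enumerating:
  P1: C <- M -> D -> G
  P2: C <- M -> D -> H <- S -> G
  P3: C <- M -> G
That exhausts the simple backdoor paths. Count: 3.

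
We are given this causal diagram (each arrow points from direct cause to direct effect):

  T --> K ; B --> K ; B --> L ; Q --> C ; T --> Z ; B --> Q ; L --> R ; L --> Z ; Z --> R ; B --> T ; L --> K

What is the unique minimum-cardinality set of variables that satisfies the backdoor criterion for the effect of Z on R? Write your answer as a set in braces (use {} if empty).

Variables eligible for adjustment (non-descendants of Z, excluding Z and R): {B, C, K, L, Q, T}.
Backdoor paths from Z to R:
  P1: Z <- T <- B -> L -> R
  P2: Z <- T <- B -> K <- L -> R
  P3: Z <- T -> K <- B -> L -> R
  P4: Z <- T -> K <- L -> R
  P5: Z <- L -> R
The empty set is not sufficient: P1 (Z <- T <- B -> L -> R) has no collider blocking it and no conditioned non-collider, so it is open.
Try {L}:
  P1: blocked at chain node L ∈ conditioning set.
  P2: blocked at collider K (neither it nor any descendant is in the conditioning set).
  P3: blocked at collider K (neither it nor any descendant is in the conditioning set).
  P4: blocked at collider K (neither it nor any descendant is in the conditioning set).
  P5: blocked at fork node L ∈ conditioning set.
{L} contains no descendant of Z and blocks every backdoor path.
No other singleton works — e.g. {B} leaves P5 open — so {L} is the unique smallest valid adjustment set.

{L}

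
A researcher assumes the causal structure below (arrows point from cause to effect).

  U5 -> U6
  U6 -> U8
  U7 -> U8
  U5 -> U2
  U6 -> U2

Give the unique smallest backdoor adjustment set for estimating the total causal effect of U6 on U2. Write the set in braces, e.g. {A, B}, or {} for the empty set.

Variables eligible for adjustment (non-descendants of U6, excluding U6 and U2): {U5, U7}.
Backdoor paths from U6 to U2:
  P1: U6 <- U5 -> U2
The empty set is not sufficient: P1 (U6 <- U5 -> U2) has no collider blocking it and no conditioned non-collider, so it is open.
Try {U5}:
  P1: blocked at fork node U5 ∈ conditioning set.
{U5} contains no descendant of U6 and blocks every backdoor path.
No other singleton works — e.g. {U7} leaves P1 open — so {U5} is the unique smallest valid adjustment set.

{U5}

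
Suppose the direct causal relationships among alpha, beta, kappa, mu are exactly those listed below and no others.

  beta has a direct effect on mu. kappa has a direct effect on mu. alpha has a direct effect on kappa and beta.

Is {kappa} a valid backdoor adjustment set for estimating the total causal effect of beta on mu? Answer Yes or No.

Yes

Backdoor paths from beta to mu (paths whose first edge points into beta):
  P1: beta <- alpha -> kappa -> mu
Condition 1 (no descendant of beta in the set): holds — descendants of beta are {mu}; none are in {kappa}.
Condition 2 (every backdoor path blocked by {kappa}):
  P1: blocked at chain node kappa ∈ conditioning set.
{kappa} satisfies the backdoor criterion.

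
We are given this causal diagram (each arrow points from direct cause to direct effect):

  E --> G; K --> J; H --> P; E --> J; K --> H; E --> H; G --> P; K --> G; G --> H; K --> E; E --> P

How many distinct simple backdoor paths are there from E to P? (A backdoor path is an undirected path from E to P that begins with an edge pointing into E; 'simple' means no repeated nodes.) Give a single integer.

4

A backdoor path from E to P is any simple undirected path whose first edge points into E (i.e. leaves E via a parent).
Parents of E: {K}.
Enumerating:
  P1: E <- K -> G -> H -> P
  P2: E <- K -> G -> P
  P3: E <- K -> H <- G -> P
  P4: E <- K -> H -> P
That exhausts the simple backdoor paths. Count: 4.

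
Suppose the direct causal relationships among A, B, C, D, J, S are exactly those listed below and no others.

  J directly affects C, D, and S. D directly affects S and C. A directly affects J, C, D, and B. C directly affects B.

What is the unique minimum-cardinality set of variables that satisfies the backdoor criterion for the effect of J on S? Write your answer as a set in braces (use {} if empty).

Variables eligible for adjustment (non-descendants of J, excluding J and S): {A}.
Backdoor paths from J to S:
  P1: J <- A -> D -> S
  P2: J <- A -> C <- D -> S
  P3: J <- A -> B <- C <- D -> S
The empty set is not sufficient: P1 (J <- A -> D -> S) has no collider blocking it and no conditioned non-collider, so it is open.
Try {A}:
  P1: blocked at fork node A ∈ conditioning set.
  P2: blocked at fork node A ∈ conditioning set.
  P3: blocked at fork node A ∈ conditioning set.
{A} contains no descendant of J and blocks every backdoor path.
{A} is the unique smallest valid adjustment set.

{A}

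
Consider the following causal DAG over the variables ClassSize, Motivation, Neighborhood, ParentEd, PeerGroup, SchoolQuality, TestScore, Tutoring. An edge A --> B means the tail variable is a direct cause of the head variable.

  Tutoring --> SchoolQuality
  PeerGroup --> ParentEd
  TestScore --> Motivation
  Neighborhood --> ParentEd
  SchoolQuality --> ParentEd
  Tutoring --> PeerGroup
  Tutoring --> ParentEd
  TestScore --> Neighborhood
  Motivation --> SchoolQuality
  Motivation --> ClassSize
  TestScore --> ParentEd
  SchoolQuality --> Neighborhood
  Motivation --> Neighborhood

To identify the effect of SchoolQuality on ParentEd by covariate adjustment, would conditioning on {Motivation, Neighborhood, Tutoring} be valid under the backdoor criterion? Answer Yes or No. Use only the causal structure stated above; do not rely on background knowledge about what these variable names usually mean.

No

Backdoor paths from SchoolQuality to ParentEd (paths whose first edge points into SchoolQuality):
  P1: SchoolQuality <- Tutoring -> PeerGroup -> ParentEd
  P2: SchoolQuality <- Tutoring -> ParentEd
  P3: SchoolQuality <- Motivation <- TestScore -> Neighborhood -> ParentEd
  P4: SchoolQuality <- Motivation <- TestScore -> ParentEd
  P5: SchoolQuality <- Motivation -> Neighborhood <- TestScore -> ParentEd
  P6: SchoolQuality <- Motivation -> Neighborhood -> ParentEd
Condition 1 (no descendant of SchoolQuality in the set): FAILS — Neighborhood is a descendant of SchoolQuality.
Condition 2 (every backdoor path blocked by {Motivation, Neighborhood, Tutoring}):
  P1: blocked at fork node Tutoring ∈ conditioning set.
  P2: blocked at fork node Tutoring ∈ conditioning set.
  P3: blocked at chain node Motivation ∈ conditioning set.
  P4: blocked at chain node Motivation ∈ conditioning set.
  P5: blocked at fork node Motivation ∈ conditioning set.
  P6: blocked at fork node Motivation ∈ conditioning set.
{Motivation, Neighborhood, Tutoring} does not satisfy the backdoor criterion.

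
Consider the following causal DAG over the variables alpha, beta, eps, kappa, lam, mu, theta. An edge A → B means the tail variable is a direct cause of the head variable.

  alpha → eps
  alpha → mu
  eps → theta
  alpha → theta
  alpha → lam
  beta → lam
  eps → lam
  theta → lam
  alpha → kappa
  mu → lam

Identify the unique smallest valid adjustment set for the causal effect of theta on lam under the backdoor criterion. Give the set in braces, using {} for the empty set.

Variables eligible for adjustment (non-descendants of theta, excluding theta and lam): {alpha, beta, eps, kappa, mu}.
Backdoor paths from theta to lam:
  P1: theta <- alpha -> eps -> lam
  P2: theta <- alpha -> mu -> lam
  P3: theta <- alpha -> lam
  P4: theta <- eps <- alpha -> mu -> lam
  P5: theta <- eps <- alpha -> lam
  P6: theta <- eps -> lam
The empty set is not sufficient: P1 (theta <- alpha -> eps -> lam) has no collider blocking it and no conditioned non-collider, so it is open.
Try {alpha, eps}:
  P1: blocked at fork node alpha ∈ conditioning set.
  P2: blocked at fork node alpha ∈ conditioning set.
  P3: blocked at fork node alpha ∈ conditioning set.
  P4: blocked at chain node eps ∈ conditioning set.
  P5: blocked at chain node eps ∈ conditioning set.
  P6: blocked at fork node eps ∈ conditioning set.
{alpha, eps} contains no descendant of theta and blocks every backdoor path.
Every element of {alpha, eps} is needed (dropping alpha leaves P2 open; dropping eps leaves P6 open), so no proper subset is valid.
Among all size-2 subsets of the eligible variables, only {alpha, eps} blocks every backdoor path, so it is the unique smallest valid adjustment set.

{alpha, eps}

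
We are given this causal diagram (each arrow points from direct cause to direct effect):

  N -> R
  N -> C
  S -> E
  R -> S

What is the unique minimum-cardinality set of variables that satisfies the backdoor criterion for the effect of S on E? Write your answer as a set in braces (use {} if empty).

Variables eligible for adjustment (non-descendants of S, excluding S and E): {C, N, R}.
Backdoor paths from S to E:
  (none)
With no backdoor paths the empty set already satisfies the criterion, and it is trivially minimal.

{}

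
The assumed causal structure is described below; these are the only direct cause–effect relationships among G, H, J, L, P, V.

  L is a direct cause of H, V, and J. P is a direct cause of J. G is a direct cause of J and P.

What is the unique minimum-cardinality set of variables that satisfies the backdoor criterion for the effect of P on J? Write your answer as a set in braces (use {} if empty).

{G}

Variables eligible for adjustment (non-descendants of P, excluding P and J): {G, H, L, V}.
Backdoor paths from P to J:
  P1: P <- G -> J
The empty set is not sufficient: P1 (P <- G -> J) has no collider blocking it and no conditioned non-collider, so it is open.
Try {G}:
  P1: blocked at fork node G ∈ conditioning set.
{G} contains no descendant of P and blocks every backdoor path.
No other singleton works — e.g. {L} leaves P1 open — so {G} is the unique smallest valid adjustment set.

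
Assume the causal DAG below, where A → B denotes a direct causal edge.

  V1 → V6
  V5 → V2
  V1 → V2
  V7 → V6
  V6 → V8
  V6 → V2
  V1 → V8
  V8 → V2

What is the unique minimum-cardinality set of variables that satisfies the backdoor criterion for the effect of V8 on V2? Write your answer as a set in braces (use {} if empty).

Variables eligible for adjustment (non-descendants of V8, excluding V8 and V2): {V1, V5, V6, V7}.
Backdoor paths from V8 to V2:
  P1: V8 <- V1 -> V6 -> V2
  P2: V8 <- V1 -> V2
  P3: V8 <- V6 <- V1 -> V2
  P4: V8 <- V6 -> V2
The empty set is not sufficient: P1 (V8 <- V1 -> V6 -> V2) has no collider blocking it and no conditioned non-collider, so it is open.
Try {V1, V6}:
  P1: blocked at fork node V1 ∈ conditioning set.
  P2: blocked at fork node V1 ∈ conditioning set.
  P3: blocked at chain node V6 ∈ conditioning set.
  P4: blocked at fork node V6 ∈ conditioning set.
{V1, V6} contains no descendant of V8 and blocks every backdoor path.
Every element of {V1, V6} is needed (dropping V1 leaves P2 open; dropping V6 leaves P4 open), so no proper subset is valid.
Among all size-2 subsets of the eligible variables, only {V1, V6} blocks every backdoor path, so it is the unique smallest valid adjustment set.

{V1, V6}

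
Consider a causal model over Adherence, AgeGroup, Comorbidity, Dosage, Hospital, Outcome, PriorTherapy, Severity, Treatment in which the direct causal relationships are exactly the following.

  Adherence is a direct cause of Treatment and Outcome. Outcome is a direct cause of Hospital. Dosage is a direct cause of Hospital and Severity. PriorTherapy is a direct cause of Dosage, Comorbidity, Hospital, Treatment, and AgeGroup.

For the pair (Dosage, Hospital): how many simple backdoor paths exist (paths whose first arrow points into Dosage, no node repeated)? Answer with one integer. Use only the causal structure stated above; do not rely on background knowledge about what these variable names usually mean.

2

A backdoor path from Dosage to Hospital is any simple undirected path whose first edge points into Dosage (i.e. leaves Dosage via a parent).
Parents of Dosage: {PriorTherapy}.
Enumerating:
  P1: Dosage <- PriorTherapy -> Treatment <- Adherence -> Outcome -> Hospital
  P2: Dosage <- PriorTherapy -> Hospital
That exhausts the simple backdoor paths. Count: 2.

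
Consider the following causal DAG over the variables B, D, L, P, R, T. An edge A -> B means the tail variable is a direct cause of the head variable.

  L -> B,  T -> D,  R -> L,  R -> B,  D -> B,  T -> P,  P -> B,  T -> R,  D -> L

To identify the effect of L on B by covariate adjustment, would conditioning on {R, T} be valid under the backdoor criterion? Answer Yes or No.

No

Backdoor paths from L to B (paths whose first edge points into L):
  P1: L <- D <- T -> P -> B
  P2: L <- D <- T -> R -> B
  P3: L <- D -> B
  P4: L <- R <- T -> D -> B
  P5: L <- R <- T -> P -> B
  P6: L <- R -> B
Condition 1 (no descendant of L in the set): holds — descendants of L are {B}; none are in {R, T}.
Condition 2 (every backdoor path blocked by {R, T}):
  P1: blocked at fork node T ∈ conditioning set.
  P2: blocked at fork node T ∈ conditioning set.
  P3: open — no interior node is in the conditioning set.
  P4: blocked at chain node R ∈ conditioning set.
  P5: blocked at chain node R ∈ conditioning set.
  P6: blocked at fork node R ∈ conditioning set.
{R, T} does not satisfy the backdoor criterion.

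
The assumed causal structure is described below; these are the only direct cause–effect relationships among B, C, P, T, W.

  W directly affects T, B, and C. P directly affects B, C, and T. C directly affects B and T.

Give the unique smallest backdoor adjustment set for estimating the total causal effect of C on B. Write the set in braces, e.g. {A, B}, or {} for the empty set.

Variables eligible for adjustment (non-descendants of C, excluding C and B): {P, W}.
Backdoor paths from C to B:
  P1: C <- P -> B
  P2: C <- P -> T <- W -> B
  P3: C <- W -> B
  P4: C <- W -> T <- P -> B
The empty set is not sufficient: P1 (C <- P -> B) has no collider blocking it and no conditioned non-collider, so it is open.
Try {P, W}:
  P1: blocked at fork node P ∈ conditioning set.
  P2: blocked at fork node P ∈ conditioning set.
  P3: blocked at fork node W ∈ conditioning set.
  P4: blocked at fork node W ∈ conditioning set.
{P, W} contains no descendant of C and blocks every backdoor path.
Every element of {P, W} is needed (dropping P leaves P1 open; dropping W leaves P3 open), so no proper subset is valid.
Among all size-2 subsets of the eligible variables, only {P, W} blocks every backdoor path, so it is the unique smallest valid adjustment set.

{P, W}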